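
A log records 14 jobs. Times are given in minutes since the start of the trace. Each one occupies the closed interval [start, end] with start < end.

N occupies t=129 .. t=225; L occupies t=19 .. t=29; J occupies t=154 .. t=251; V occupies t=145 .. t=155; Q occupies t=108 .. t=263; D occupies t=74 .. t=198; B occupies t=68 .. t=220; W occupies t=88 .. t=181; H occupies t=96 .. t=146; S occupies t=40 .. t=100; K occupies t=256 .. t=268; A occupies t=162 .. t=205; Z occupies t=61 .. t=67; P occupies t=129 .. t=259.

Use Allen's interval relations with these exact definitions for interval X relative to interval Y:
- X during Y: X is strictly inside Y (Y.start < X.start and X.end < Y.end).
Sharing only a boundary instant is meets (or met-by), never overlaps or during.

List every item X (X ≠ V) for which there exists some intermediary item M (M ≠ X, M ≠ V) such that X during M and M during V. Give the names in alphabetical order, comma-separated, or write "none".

none

Target V = [t=145, t=155].
Intermediaries M with M during V: none.
Union: none.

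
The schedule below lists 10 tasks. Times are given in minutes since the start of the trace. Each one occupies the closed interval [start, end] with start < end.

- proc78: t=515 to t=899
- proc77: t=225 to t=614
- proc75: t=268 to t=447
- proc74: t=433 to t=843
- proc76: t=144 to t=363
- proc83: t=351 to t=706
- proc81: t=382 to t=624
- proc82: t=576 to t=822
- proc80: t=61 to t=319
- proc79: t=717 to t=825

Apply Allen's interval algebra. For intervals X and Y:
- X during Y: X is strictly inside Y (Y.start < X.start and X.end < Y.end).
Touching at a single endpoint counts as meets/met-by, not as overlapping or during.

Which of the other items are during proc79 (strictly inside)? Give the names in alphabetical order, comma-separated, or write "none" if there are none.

Target proc79 = [t=717, t=825].
proc74 [t=433, t=843] → contains → no.
proc75 [t=268, t=447] → before → no.
proc76 [t=144, t=363] → before → no.
proc77 [t=225, t=614] → before → no.
proc78 [t=515, t=899] → contains → no.
proc80 [t=61, t=319] → before → no.
proc81 [t=382, t=624] → before → no.
proc82 [t=576, t=822] → overlaps → no.
proc83 [t=351, t=706] → before → no.
Result: none.

none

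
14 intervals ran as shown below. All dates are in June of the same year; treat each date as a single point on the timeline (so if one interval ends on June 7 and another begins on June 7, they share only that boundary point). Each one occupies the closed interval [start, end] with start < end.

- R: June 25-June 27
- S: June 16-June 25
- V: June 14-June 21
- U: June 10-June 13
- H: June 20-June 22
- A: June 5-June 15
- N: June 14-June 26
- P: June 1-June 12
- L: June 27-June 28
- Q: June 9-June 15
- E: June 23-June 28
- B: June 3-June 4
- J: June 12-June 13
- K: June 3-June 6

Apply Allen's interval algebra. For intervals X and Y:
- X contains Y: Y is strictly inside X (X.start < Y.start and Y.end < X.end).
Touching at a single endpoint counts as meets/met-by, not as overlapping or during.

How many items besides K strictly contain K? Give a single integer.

Target K = [June 3, June 6].
A [June 5, June 15] → overlapped-by → no.
B [June 3, June 4] → starts → no.
E [June 23, June 28] → after → no.
H [June 20, June 22] → after → no.
J [June 12, June 13] → after → no.
L [June 27, June 28] → after → no.
N [June 14, June 26] → after → no.
P [June 1, June 12] → contains → counts.
Q [June 9, June 15] → after → no.
R [June 25, June 27] → after → no.
S [June 16, June 25] → after → no.
U [June 10, June 13] → after → no.
V [June 14, June 21] → after → no.
Total: 1.

1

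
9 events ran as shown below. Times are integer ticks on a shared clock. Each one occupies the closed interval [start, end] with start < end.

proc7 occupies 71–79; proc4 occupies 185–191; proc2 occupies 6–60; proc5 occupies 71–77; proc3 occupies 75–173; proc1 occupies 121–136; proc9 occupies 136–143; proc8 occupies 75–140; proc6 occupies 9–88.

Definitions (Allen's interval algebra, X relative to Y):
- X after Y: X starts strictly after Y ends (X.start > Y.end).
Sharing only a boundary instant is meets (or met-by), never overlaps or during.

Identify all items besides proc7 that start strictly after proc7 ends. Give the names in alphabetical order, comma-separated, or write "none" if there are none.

Target proc7 = [71, 79].
proc1 [121, 136] → after → yes.
proc2 [6, 60] → before → no.
proc3 [75, 173] → overlapped-by → no.
proc4 [185, 191] → after → yes.
proc5 [71, 77] → starts → no.
proc6 [9, 88] → contains → no.
proc8 [75, 140] → overlapped-by → no.
proc9 [136, 143] → after → yes.
Result: proc1, proc4, proc9.

proc1, proc4, proc9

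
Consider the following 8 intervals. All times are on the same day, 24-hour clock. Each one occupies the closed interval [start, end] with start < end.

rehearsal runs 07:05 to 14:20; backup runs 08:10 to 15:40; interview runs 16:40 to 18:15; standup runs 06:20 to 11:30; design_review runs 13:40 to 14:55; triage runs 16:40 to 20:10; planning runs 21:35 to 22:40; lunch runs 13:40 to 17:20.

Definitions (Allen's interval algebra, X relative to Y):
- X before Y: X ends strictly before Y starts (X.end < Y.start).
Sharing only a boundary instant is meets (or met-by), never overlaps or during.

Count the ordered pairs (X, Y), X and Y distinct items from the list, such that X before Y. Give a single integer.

17

Checking all 56 ordered pairs for relation 'before'; matching pairs in alphabetical order:
(backup, interview): backup before interview ✓
(backup, planning): backup before planning ✓
(backup, triage): backup before triage ✓
(design_review, interview): design_review before interview ✓
(design_review, planning): design_review before planning ✓
(design_review, triage): design_review before triage ✓
(interview, planning): interview before planning ✓
(lunch, planning): lunch before planning ✓
(rehearsal, interview): rehearsal before interview ✓
(rehearsal, planning): rehearsal before planning ✓
(rehearsal, triage): rehearsal before triage ✓
(standup, design_review): standup before design_review ✓
(standup, interview): standup before interview ✓
(standup, lunch): standup before lunch ✓
(standup, planning): standup before planning ✓
(standup, triage): standup before triage ✓
(triage, planning): triage before planning ✓
Count: 17.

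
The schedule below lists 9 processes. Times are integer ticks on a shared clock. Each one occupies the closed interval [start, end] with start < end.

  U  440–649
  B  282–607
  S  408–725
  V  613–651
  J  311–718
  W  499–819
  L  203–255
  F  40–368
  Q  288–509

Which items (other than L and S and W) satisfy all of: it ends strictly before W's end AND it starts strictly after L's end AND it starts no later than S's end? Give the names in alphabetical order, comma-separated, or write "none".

B, J, Q, U, V

Conditions: its end is strictly before W's end (X.end < 819) AND its start is strictly after L's end (X.start > 255) AND its start is no later than S's end (X.start <= 725).
B: end 607 < 819? ✓; start 282 > 255? ✓; start 282 <= 725? ✓ → yes.
F: end 368 < 819? ✓; start 40 > 255? ✗; start 40 <= 725? ✓ → no.
J: end 718 < 819? ✓; start 311 > 255? ✓; start 311 <= 725? ✓ → yes.
Q: end 509 < 819? ✓; start 288 > 255? ✓; start 288 <= 725? ✓ → yes.
U: end 649 < 819? ✓; start 440 > 255? ✓; start 440 <= 725? ✓ → yes.
V: end 651 < 819? ✓; start 613 > 255? ✓; start 613 <= 725? ✓ → yes.
Result: B, J, Q, U, V.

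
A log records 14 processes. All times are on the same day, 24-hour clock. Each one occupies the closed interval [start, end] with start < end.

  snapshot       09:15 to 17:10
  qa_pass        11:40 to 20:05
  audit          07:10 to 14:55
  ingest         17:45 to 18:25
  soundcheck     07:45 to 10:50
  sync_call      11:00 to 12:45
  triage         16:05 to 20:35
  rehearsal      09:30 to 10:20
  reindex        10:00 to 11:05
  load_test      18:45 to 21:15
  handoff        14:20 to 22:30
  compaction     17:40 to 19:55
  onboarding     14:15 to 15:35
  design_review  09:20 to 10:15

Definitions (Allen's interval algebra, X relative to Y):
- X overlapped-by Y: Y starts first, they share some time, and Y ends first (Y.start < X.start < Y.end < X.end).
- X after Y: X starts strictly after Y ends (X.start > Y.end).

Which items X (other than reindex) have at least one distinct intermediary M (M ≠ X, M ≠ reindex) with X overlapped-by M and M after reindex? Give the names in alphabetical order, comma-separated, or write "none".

Target reindex = [10:00, 11:05].
Intermediaries M with M after reindex: compaction, handoff, ingest, load_test, onboarding, qa_pass, triage.
Via compaction — items with X overlapped-by compaction: load_test.
Via handoff — items with X overlapped-by handoff: none.
Via ingest — items with X overlapped-by ingest: none.
Via load_test — items with X overlapped-by load_test: none.
Via onboarding — items with X overlapped-by onboarding: handoff.
Via qa_pass — items with X overlapped-by qa_pass: handoff, load_test, triage.
Via triage — items with X overlapped-by triage: load_test.
Union: handoff, load_test, triage.

handoff, load_test, triage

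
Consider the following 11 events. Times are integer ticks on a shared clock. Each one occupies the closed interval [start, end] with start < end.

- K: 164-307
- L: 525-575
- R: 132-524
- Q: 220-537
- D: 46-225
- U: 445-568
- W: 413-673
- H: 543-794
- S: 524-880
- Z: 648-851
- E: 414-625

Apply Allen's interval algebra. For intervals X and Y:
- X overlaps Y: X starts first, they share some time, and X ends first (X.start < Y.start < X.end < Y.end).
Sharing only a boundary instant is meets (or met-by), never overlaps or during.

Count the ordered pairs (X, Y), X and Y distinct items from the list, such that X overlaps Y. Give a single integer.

Checking all 110 ordered pairs for relation 'overlaps'; matching pairs in alphabetical order:
(D, K): D overlaps K ✓
(D, Q): D overlaps Q ✓
(D, R): D overlaps R ✓
(E, H): E overlaps H ✓
(E, S): E overlaps S ✓
(H, Z): H overlaps Z ✓
(K, Q): K overlaps Q ✓
(L, H): L overlaps H ✓
(Q, E): Q overlaps E ✓
(Q, L): Q overlaps L ✓
(Q, S): Q overlaps S ✓
(Q, U): Q overlaps U ✓
(Q, W): Q overlaps W ✓
(R, E): R overlaps E ✓
(R, Q): R overlaps Q ✓
(R, U): R overlaps U ✓
(R, W): R overlaps W ✓
(U, H): U overlaps H ✓
(U, L): U overlaps L ✓
(U, S): U overlaps S ✓
(W, H): W overlaps H ✓
(W, S): W overlaps S ✓
(W, Z): W overlaps Z ✓
Count: 23.

23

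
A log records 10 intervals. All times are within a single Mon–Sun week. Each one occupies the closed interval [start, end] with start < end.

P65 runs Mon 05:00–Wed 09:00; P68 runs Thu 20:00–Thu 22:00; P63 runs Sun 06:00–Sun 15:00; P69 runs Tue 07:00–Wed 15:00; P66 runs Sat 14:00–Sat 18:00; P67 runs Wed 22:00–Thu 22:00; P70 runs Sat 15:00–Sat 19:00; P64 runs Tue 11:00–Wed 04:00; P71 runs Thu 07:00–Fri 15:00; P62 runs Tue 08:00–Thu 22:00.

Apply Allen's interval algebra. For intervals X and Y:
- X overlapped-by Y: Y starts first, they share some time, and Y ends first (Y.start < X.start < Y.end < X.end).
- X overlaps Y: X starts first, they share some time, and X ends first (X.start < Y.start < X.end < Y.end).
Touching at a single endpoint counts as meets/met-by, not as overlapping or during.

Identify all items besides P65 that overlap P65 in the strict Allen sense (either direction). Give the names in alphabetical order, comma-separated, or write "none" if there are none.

Target P65 = [Mon 05:00, Wed 09:00].
P62 [Tue 08:00, Thu 22:00] → overlapped-by → yes.
P63 [Sun 06:00, Sun 15:00] → after → no.
P64 [Tue 11:00, Wed 04:00] → during → no.
P66 [Sat 14:00, Sat 18:00] → after → no.
P67 [Wed 22:00, Thu 22:00] → after → no.
P68 [Thu 20:00, Thu 22:00] → after → no.
P69 [Tue 07:00, Wed 15:00] → overlapped-by → yes.
P70 [Sat 15:00, Sat 19:00] → after → no.
P71 [Thu 07:00, Fri 15:00] → after → no.
Result: P62, P69.

P62, P69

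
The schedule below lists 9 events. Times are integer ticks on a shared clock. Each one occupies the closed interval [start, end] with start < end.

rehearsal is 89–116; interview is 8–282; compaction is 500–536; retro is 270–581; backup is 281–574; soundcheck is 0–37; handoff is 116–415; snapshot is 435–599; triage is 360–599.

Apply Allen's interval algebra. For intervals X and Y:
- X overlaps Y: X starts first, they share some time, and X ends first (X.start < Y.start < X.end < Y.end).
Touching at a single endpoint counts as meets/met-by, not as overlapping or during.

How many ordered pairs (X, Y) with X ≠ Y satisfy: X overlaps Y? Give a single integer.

11

Checking all 72 ordered pairs for relation 'overlaps'; matching pairs in alphabetical order:
(backup, snapshot): backup overlaps snapshot ✓
(backup, triage): backup overlaps triage ✓
(handoff, backup): handoff overlaps backup ✓
(handoff, retro): handoff overlaps retro ✓
(handoff, triage): handoff overlaps triage ✓
(interview, backup): interview overlaps backup ✓
(interview, handoff): interview overlaps handoff ✓
(interview, retro): interview overlaps retro ✓
(retro, snapshot): retro overlaps snapshot ✓
(retro, triage): retro overlaps triage ✓
(soundcheck, interview): soundcheck overlaps interview ✓
Count: 11.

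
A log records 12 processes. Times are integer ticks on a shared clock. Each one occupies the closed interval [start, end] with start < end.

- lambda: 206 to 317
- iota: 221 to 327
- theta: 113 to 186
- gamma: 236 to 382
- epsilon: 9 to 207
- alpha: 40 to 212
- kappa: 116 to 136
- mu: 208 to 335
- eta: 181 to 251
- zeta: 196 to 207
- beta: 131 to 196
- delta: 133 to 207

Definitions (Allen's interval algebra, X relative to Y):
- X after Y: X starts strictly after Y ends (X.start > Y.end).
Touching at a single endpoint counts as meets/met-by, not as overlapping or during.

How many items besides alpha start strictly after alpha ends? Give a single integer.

Target alpha = [40, 212].
beta [131, 196] → during → no.
delta [133, 207] → during → no.
epsilon [9, 207] → overlaps → no.
eta [181, 251] → overlapped-by → no.
gamma [236, 382] → after → counts.
iota [221, 327] → after → counts.
kappa [116, 136] → during → no.
lambda [206, 317] → overlapped-by → no.
mu [208, 335] → overlapped-by → no.
theta [113, 186] → during → no.
zeta [196, 207] → during → no.
Total: 2.

2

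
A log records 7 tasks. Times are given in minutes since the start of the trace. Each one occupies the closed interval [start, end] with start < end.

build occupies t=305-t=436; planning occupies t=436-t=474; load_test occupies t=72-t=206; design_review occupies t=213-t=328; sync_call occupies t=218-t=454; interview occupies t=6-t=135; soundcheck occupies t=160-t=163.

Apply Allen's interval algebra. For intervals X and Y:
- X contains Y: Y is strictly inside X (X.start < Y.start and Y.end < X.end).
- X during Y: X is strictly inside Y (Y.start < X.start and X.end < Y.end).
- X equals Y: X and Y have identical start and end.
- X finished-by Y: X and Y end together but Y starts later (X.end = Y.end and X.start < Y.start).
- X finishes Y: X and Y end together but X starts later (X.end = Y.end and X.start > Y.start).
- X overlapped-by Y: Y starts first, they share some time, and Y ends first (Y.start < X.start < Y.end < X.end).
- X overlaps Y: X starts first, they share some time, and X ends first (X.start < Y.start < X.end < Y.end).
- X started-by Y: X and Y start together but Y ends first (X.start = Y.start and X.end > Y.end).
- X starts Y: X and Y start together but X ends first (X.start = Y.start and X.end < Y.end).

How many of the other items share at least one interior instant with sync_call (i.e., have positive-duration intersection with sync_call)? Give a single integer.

3

Target sync_call = [t=218, t=454].
build [t=305, t=436] → during → counts.
design_review [t=213, t=328] → overlaps → counts.
interview [t=6, t=135] → before → no.
load_test [t=72, t=206] → before → no.
planning [t=436, t=474] → overlapped-by → counts.
soundcheck [t=160, t=163] → before → no.
Total: 3.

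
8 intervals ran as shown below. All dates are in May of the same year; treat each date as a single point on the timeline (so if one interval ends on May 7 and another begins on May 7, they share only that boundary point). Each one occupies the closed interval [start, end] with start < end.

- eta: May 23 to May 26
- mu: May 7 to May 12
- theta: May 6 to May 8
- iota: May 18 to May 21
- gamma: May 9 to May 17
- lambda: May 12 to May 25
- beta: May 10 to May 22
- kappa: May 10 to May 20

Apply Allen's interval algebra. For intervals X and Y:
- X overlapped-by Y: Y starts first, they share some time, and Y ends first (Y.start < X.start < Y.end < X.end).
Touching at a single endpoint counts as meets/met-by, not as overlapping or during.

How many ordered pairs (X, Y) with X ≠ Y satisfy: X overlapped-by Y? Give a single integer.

11

Checking all 56 ordered pairs for relation 'overlapped-by'; matching pairs in alphabetical order:
(beta, gamma): beta overlapped-by gamma ✓
(beta, mu): beta overlapped-by mu ✓
(eta, lambda): eta overlapped-by lambda ✓
(gamma, mu): gamma overlapped-by mu ✓
(iota, kappa): iota overlapped-by kappa ✓
(kappa, gamma): kappa overlapped-by gamma ✓
(kappa, mu): kappa overlapped-by mu ✓
(lambda, beta): lambda overlapped-by beta ✓
(lambda, gamma): lambda overlapped-by gamma ✓
(lambda, kappa): lambda overlapped-by kappa ✓
(mu, theta): mu overlapped-by theta ✓
Count: 11.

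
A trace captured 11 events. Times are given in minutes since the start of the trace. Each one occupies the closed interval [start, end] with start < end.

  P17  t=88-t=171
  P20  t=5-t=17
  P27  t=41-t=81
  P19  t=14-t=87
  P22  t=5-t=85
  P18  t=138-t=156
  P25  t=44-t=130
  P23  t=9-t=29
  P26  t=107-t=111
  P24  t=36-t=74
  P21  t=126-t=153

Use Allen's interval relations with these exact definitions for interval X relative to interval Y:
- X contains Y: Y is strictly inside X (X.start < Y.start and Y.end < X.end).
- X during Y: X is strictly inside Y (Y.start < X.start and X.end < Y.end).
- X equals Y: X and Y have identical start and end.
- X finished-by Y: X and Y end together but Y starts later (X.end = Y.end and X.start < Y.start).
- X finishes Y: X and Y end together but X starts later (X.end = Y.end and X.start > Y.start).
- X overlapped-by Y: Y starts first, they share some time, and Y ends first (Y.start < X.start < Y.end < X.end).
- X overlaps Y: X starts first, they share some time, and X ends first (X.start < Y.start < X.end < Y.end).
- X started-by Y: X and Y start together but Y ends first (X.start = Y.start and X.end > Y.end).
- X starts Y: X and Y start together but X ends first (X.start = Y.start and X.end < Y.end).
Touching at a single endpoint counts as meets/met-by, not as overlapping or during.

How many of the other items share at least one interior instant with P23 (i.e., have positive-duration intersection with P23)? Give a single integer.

3

Target P23 = [t=9, t=29].
P17 [t=88, t=171] → after → no.
P18 [t=138, t=156] → after → no.
P19 [t=14, t=87] → overlapped-by → counts.
P20 [t=5, t=17] → overlaps → counts.
P21 [t=126, t=153] → after → no.
P22 [t=5, t=85] → contains → counts.
P24 [t=36, t=74] → after → no.
P25 [t=44, t=130] → after → no.
P26 [t=107, t=111] → after → no.
P27 [t=41, t=81] → after → no.
Total: 3.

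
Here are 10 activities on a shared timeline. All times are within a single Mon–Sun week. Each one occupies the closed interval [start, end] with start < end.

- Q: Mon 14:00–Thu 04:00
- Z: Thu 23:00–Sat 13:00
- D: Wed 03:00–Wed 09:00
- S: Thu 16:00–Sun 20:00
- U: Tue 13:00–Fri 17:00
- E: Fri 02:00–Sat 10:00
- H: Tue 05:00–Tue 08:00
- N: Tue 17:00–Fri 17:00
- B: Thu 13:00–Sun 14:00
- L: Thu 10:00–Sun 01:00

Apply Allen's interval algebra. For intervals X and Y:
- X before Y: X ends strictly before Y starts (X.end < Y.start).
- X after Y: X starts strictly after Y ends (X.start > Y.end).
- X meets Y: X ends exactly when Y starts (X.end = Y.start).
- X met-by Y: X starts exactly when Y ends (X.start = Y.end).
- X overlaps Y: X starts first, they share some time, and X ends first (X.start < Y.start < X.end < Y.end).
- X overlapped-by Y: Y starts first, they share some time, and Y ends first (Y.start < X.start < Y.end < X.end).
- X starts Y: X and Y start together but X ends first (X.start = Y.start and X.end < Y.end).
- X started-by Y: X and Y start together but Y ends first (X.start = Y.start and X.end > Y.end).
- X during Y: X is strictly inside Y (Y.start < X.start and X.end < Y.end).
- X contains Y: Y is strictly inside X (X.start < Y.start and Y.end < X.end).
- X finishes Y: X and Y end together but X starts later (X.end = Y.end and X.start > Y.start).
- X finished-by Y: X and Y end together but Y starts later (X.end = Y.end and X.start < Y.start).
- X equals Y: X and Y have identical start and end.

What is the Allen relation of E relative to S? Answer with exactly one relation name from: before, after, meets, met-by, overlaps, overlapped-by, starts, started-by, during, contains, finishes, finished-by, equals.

E = [Fri 02:00, Sat 10:00]; S = [Thu 16:00, Sun 20:00].
Compare endpoints: E.start > S.start, E.start < S.end, E.end > S.start, E.end < S.end.
That pattern is 'during'.

during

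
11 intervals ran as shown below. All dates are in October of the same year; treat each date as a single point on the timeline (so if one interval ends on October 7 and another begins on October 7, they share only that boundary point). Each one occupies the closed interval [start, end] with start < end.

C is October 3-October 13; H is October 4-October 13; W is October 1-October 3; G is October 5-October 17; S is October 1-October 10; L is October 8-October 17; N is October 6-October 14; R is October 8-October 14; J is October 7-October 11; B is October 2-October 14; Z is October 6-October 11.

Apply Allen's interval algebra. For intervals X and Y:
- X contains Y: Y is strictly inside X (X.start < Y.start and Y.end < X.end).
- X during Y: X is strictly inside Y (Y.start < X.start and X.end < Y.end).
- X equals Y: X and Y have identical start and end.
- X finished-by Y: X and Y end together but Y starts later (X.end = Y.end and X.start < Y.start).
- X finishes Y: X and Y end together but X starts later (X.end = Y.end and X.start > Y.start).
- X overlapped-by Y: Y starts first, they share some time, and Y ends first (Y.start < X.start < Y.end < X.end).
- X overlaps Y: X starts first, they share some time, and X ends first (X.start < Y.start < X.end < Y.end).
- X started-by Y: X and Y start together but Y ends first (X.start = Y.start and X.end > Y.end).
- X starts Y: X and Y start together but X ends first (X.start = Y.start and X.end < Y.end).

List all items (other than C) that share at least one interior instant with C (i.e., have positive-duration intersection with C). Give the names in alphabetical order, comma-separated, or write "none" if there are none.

Target C = [October 3, October 13].
B [October 2, October 14] → contains → yes.
G [October 5, October 17] → overlapped-by → yes.
H [October 4, October 13] → finishes → yes.
J [October 7, October 11] → during → yes.
L [October 8, October 17] → overlapped-by → yes.
N [October 6, October 14] → overlapped-by → yes.
R [October 8, October 14] → overlapped-by → yes.
S [October 1, October 10] → overlaps → yes.
W [October 1, October 3] → meets → no.
Z [October 6, October 11] → during → yes.
Result: B, G, H, J, L, N, R, S, Z.

B, G, H, J, L, N, R, S, Z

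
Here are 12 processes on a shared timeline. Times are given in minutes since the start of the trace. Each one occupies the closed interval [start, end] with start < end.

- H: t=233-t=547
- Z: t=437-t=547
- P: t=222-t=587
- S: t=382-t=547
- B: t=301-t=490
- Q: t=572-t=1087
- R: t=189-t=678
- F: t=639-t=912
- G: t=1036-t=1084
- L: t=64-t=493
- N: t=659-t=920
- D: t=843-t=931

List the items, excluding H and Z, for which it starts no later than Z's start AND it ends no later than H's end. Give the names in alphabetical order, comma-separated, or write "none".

Conditions: its start is no later than Z's start (X.start <= t=437) AND its end is no later than H's end (X.end <= t=547).
B: start t=301 <= t=437? ✓; end t=490 <= t=547? ✓ → yes.
D: start t=843 <= t=437? ✗; end t=931 <= t=547? ✗ → no.
F: start t=639 <= t=437? ✗; end t=912 <= t=547? ✗ → no.
G: start t=1036 <= t=437? ✗; end t=1084 <= t=547? ✗ → no.
L: start t=64 <= t=437? ✓; end t=493 <= t=547? ✓ → yes.
N: start t=659 <= t=437? ✗; end t=920 <= t=547? ✗ → no.
P: start t=222 <= t=437? ✓; end t=587 <= t=547? ✗ → no.
Q: start t=572 <= t=437? ✗; end t=1087 <= t=547? ✗ → no.
R: start t=189 <= t=437? ✓; end t=678 <= t=547? ✗ → no.
S: start t=382 <= t=437? ✓; end t=547 <= t=547? ✓ → yes.
Result: B, L, S.

B, L, S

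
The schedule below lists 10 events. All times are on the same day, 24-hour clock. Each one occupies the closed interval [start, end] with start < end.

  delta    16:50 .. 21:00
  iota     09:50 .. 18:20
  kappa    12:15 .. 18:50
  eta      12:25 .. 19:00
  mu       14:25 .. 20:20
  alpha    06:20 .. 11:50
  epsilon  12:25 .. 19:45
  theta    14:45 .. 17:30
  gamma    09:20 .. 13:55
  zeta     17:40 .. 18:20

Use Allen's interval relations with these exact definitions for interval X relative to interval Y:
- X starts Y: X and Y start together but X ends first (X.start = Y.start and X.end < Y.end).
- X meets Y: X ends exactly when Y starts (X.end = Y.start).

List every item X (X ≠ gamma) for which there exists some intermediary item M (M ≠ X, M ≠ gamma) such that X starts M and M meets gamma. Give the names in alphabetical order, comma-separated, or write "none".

Target gamma = [09:20, 13:55].
Intermediaries M with M meets gamma: none.
Union: none.

none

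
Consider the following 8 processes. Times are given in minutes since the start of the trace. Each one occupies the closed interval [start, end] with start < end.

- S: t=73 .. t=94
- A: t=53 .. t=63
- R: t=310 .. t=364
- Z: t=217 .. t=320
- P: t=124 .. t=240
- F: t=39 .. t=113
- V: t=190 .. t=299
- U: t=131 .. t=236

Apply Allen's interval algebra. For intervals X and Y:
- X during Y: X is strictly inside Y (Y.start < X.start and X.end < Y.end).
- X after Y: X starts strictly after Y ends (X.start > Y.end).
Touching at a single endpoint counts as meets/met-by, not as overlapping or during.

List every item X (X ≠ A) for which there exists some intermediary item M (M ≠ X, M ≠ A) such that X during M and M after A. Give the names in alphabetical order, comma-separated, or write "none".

Target A = [t=53, t=63].
Intermediaries M with M after A: P, R, S, U, V, Z.
Via P — items with X during P: U.
Via R — items with X during R: none.
Via S — items with X during S: none.
Via U — items with X during U: none.
Via V — items with X during V: none.
Via Z — items with X during Z: none.
Union: U.

U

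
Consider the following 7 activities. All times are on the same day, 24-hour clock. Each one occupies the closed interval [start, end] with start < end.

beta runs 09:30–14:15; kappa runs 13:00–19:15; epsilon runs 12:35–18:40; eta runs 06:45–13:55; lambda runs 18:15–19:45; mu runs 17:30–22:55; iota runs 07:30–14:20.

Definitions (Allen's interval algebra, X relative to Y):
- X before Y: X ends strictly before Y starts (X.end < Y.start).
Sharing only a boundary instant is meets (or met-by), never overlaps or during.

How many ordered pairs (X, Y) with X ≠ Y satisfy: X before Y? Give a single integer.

6

Checking all 42 ordered pairs for relation 'before'; matching pairs in alphabetical order:
(beta, lambda): beta before lambda ✓
(beta, mu): beta before mu ✓
(eta, lambda): eta before lambda ✓
(eta, mu): eta before mu ✓
(iota, lambda): iota before lambda ✓
(iota, mu): iota before mu ✓
Count: 6.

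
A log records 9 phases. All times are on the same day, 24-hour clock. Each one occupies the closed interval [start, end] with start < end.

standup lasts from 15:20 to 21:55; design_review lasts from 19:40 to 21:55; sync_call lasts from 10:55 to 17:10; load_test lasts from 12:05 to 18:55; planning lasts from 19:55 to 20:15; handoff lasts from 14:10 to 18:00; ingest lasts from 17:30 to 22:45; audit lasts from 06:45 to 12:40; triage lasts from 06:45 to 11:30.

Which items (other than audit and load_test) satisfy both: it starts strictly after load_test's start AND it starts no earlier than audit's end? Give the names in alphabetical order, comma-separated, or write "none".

Conditions: its start is strictly after load_test's start (X.start > 12:05) AND its start is no earlier than audit's end (X.start >= 12:40).
design_review: start 19:40 > 12:05? ✓; start 19:40 >= 12:40? ✓ → yes.
handoff: start 14:10 > 12:05? ✓; start 14:10 >= 12:40? ✓ → yes.
ingest: start 17:30 > 12:05? ✓; start 17:30 >= 12:40? ✓ → yes.
planning: start 19:55 > 12:05? ✓; start 19:55 >= 12:40? ✓ → yes.
standup: start 15:20 > 12:05? ✓; start 15:20 >= 12:40? ✓ → yes.
sync_call: start 10:55 > 12:05? ✗; start 10:55 >= 12:40? ✗ → no.
triage: start 06:45 > 12:05? ✗; start 06:45 >= 12:40? ✗ → no.
Result: design_review, handoff, ingest, planning, standup.

design_review, handoff, ingest, planning, standup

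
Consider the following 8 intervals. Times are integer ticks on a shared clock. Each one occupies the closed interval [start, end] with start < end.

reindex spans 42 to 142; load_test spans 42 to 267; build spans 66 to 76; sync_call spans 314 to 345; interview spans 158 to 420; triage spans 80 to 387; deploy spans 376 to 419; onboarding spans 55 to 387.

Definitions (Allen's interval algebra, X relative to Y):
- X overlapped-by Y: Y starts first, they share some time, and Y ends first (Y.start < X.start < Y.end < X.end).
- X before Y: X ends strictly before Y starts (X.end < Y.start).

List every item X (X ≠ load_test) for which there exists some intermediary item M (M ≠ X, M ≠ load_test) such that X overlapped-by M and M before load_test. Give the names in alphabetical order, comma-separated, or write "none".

Target load_test = [42, 267].
Intermediaries M with M before load_test: none.
Union: none.

none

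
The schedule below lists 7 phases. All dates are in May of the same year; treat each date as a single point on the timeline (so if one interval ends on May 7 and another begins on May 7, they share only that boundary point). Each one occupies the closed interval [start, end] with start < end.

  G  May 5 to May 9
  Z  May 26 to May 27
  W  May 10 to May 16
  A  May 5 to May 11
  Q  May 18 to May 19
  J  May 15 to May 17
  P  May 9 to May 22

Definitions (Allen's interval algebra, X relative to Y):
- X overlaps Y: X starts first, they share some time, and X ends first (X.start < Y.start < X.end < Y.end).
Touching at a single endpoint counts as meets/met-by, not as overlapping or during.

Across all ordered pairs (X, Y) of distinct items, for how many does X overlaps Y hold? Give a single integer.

3

Checking all 42 ordered pairs for relation 'overlaps'; matching pairs in alphabetical order:
(A, P): A overlaps P ✓
(A, W): A overlaps W ✓
(W, J): W overlaps J ✓
Count: 3.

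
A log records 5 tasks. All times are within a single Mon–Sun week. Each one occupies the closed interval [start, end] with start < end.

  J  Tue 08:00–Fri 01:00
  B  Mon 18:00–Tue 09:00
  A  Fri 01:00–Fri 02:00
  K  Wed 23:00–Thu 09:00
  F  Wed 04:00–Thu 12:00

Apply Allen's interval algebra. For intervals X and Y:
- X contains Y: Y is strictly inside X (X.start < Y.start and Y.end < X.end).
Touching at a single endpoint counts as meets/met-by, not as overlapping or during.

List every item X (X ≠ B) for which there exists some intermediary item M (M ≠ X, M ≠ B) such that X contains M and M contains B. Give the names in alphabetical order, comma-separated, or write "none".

Target B = [Mon 18:00, Tue 09:00].
Intermediaries M with M contains B: none.
Union: none.

none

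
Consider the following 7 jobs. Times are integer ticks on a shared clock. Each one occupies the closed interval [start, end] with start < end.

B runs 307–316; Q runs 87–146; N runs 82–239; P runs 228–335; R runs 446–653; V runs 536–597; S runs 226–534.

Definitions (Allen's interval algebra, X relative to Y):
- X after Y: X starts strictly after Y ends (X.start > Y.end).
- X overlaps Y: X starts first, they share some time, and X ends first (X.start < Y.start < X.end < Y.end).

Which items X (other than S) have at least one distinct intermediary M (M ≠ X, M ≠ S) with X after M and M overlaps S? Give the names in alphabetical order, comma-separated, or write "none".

B, R, V

Target S = [226, 534].
Intermediaries M with M overlaps S: N.
Via N — items with X after N: B, R, V.
Union: B, R, V.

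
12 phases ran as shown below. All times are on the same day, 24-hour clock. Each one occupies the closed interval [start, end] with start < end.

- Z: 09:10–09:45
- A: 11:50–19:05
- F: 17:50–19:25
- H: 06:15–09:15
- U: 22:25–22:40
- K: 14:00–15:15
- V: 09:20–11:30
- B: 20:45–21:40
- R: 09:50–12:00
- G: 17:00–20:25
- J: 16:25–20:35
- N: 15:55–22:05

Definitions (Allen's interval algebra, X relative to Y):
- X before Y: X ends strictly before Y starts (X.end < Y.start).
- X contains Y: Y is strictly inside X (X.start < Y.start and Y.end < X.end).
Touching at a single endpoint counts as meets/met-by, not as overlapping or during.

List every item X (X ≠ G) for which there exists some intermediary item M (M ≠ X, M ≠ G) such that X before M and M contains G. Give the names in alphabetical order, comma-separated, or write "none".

Target G = [17:00, 20:25].
Intermediaries M with M contains G: J, N.
Via J — items with X before J: H, K, R, V, Z.
Via N — items with X before N: H, K, R, V, Z.
Union: H, K, R, V, Z.

H, K, R, V, Z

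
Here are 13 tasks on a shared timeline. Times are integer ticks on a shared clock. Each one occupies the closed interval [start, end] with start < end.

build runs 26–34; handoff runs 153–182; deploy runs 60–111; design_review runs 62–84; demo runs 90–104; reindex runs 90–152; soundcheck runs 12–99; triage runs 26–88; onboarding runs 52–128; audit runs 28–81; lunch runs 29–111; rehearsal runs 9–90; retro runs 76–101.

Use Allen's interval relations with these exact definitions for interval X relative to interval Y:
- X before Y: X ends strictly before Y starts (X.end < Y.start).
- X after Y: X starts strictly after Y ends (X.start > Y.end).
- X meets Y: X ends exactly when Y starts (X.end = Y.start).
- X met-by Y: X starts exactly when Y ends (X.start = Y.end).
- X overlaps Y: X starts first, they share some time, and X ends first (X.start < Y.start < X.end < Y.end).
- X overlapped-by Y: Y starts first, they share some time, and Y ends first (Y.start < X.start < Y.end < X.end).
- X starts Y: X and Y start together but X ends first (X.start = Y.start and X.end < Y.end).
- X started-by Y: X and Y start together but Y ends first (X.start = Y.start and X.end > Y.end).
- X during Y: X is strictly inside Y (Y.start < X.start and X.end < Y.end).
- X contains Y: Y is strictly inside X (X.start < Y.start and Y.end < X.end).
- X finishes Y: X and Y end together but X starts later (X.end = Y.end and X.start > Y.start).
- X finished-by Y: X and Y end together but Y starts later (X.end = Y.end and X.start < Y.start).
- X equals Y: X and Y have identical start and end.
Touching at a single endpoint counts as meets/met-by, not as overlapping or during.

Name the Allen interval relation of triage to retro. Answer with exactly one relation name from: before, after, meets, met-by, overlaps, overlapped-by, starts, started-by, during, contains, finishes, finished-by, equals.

overlaps

triage = [26, 88]; retro = [76, 101].
Compare endpoints: triage.start < retro.start, triage.start < retro.end, triage.end > retro.start, triage.end < retro.end.
That pattern is 'overlaps'.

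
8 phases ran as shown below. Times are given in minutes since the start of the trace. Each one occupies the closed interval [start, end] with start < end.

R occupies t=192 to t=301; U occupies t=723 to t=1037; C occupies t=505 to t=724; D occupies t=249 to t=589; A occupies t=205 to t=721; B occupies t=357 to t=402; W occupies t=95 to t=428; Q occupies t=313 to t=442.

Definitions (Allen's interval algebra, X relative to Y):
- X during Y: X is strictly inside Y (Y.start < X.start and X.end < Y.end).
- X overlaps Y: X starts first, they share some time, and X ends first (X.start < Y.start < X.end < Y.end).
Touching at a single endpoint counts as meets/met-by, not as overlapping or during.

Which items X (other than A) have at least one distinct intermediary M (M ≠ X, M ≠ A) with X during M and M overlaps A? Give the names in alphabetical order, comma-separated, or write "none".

Target A = [t=205, t=721].
Intermediaries M with M overlaps A: R, W.
Via R — items with X during R: none.
Via W — items with X during W: B, R.
Union: B, R.

B, R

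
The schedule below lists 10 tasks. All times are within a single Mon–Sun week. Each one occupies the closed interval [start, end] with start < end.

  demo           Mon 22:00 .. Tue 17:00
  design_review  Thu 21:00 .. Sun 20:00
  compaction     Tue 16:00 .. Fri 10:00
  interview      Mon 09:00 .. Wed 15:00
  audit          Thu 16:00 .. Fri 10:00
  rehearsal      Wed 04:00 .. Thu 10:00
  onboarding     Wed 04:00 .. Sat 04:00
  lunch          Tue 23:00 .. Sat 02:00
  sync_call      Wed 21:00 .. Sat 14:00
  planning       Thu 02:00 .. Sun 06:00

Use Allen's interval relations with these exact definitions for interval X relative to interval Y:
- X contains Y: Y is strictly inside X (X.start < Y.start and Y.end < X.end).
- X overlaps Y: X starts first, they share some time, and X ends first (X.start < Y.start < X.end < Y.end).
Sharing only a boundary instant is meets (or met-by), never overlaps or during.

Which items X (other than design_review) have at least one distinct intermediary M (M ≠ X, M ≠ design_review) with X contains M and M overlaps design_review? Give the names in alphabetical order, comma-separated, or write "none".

Target design_review = [Thu 21:00, Sun 20:00].
Intermediaries M with M overlaps design_review: audit, compaction, lunch, onboarding, planning, sync_call.
Via audit — items with X contains audit: lunch, onboarding, planning, sync_call.
Via compaction — items with X contains compaction: none.
Via lunch — items with X contains lunch: none.
Via onboarding — items with X contains onboarding: none.
Via planning — items with X contains planning: none.
Via sync_call — items with X contains sync_call: none.
Union: lunch, onboarding, planning, sync_call.

lunch, onboarding, planning, sync_call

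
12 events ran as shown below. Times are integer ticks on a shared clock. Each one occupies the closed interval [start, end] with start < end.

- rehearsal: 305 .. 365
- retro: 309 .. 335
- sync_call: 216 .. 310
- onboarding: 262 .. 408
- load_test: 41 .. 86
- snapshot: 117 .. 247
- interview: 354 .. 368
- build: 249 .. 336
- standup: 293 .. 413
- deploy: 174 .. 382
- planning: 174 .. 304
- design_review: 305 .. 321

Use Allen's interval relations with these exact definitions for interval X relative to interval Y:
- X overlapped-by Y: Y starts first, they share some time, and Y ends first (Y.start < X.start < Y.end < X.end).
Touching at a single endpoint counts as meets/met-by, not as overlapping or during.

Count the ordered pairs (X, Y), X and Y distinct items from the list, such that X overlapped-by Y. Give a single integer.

Checking all 132 ordered pairs for relation 'overlapped-by'; matching pairs in alphabetical order:
(build, planning): build overlapped-by planning ✓
(build, sync_call): build overlapped-by sync_call ✓
(deploy, snapshot): deploy overlapped-by snapshot ✓
(design_review, sync_call): design_review overlapped-by sync_call ✓
(interview, rehearsal): interview overlapped-by rehearsal ✓
(onboarding, build): onboarding overlapped-by build ✓
(onboarding, deploy): onboarding overlapped-by deploy ✓
(onboarding, planning): onboarding overlapped-by planning ✓
(onboarding, sync_call): onboarding overlapped-by sync_call ✓
(planning, snapshot): planning overlapped-by snapshot ✓
(rehearsal, build): rehearsal overlapped-by build ✓
(rehearsal, sync_call): rehearsal overlapped-by sync_call ✓
(retro, design_review): retro overlapped-by design_review ✓
(retro, sync_call): retro overlapped-by sync_call ✓
(standup, build): standup overlapped-by build ✓
(standup, deploy): standup overlapped-by deploy ✓
(standup, onboarding): standup overlapped-by onboarding ✓
(standup, planning): standup overlapped-by planning ✓
(standup, sync_call): standup overlapped-by sync_call ✓
(sync_call, planning): sync_call overlapped-by planning ✓
(sync_call, snapshot): sync_call overlapped-by snapshot ✓
Count: 21.

21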